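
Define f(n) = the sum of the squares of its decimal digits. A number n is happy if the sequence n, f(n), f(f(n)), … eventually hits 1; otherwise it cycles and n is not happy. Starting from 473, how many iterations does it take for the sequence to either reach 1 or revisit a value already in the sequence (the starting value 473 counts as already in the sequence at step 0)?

473 → 4² + 7² + 3² = 16 + 49 + 9 = 74
74 → 7² + 4² = 49 + 16 = 65
65 → 6² + 5² = 36 + 25 = 61
61 → 6² + 1² = 36 + 1 = 37
37 → 3² + 7² = 9 + 49 = 58
58 → 5² + 8² = 25 + 64 = 89
89 → 8² + 9² = 64 + 81 = 145
145 → 1² + 4² + 5² = 1 + 16 + 25 = 42
42 → 4² + 2² = 16 + 4 = 20
20 → 2² + 0² = 4 + 0 = 4
4 → 4² = 16
16 → 1² + 6² = 1 + 36 = 37  — 37 repeats.
That took 12 steps.

12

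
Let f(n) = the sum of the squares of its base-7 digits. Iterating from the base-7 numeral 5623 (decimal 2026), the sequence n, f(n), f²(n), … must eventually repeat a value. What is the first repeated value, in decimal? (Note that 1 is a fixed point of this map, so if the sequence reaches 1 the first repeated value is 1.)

2026 = (5,6,2,3)_7 → 5² + 6² + 2² + 3² = 74
74 = (1,3,4)_7 → 1² + 3² + 4² = 26
26 = (3,5)_7 → 3² + 5² = 34
34 = (4,6)_7 → 4² + 6² = 52
52 = (1,0,3)_7 → 1² + 0² + 3² = 10
10 = (1,3)_7 → 1² + 3² = 10  — 10 already appeared earlier.

10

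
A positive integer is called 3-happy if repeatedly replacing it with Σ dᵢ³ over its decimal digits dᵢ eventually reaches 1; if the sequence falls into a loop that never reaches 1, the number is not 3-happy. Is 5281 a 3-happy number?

5281 → 5³ + 2³ + 8³ + 1³ = 646
646 → 6³ + 4³ + 6³ = 496
496 → 4³ + 9³ + 6³ = 1009
1009 → 1³ + 0³ + 0³ + 9³ = 730
730 → 7³ + 3³ + 0³ = 370
370 → 3³ + 7³ + 0³ = 370  — 370 already seen; the sequence cycles without reaching 1.

not 3-happy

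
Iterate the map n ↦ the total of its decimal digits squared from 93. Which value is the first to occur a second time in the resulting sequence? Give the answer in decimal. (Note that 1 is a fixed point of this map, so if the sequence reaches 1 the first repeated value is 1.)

93 → 9² + 3² = 81 + 9 = 90
90 → 9² + 0² = 81 + 0 = 81
81 → 8² + 1² = 64 + 1 = 65
65 → 6² + 5² = 36 + 25 = 61
61 → 6² + 1² = 36 + 1 = 37
37 → 3² + 7² = 9 + 49 = 58
58 → 5² + 8² = 25 + 64 = 89
89 → 8² + 9² = 64 + 81 = 145
145 → 1² + 4² + 5² = 1 + 16 + 25 = 42
42 → 4² + 2² = 16 + 4 = 20
20 → 2² + 0² = 4 + 0 = 4
4 → 4² = 16
16 → 1² + 6² = 1 + 36 = 37  — 37 already appeared earlier.

37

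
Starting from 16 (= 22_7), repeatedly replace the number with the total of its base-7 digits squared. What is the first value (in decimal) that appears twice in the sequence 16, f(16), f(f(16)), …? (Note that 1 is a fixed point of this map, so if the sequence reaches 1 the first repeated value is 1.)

16

16 = (2,2)_7 → 2² + 2² = 4 + 4 = 8
8 = (1,1)_7 → 1² + 1² = 1 + 1 = 2
2 = (2)_7 → 2² = 4
4 = (4)_7 → 4² = 16  — 16 already appeared earlier.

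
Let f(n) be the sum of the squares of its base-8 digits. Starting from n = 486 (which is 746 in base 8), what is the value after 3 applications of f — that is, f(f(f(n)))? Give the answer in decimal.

29

486 = (7,4,6)_8 → 7² + 4² + 6² = 49 + 16 + 36 = 101
101 = (1,4,5)_8 → 1² + 4² + 5² = 1 + 16 + 25 = 42
42 = (5,2)_8 → 5² + 2² = 25 + 4 = 29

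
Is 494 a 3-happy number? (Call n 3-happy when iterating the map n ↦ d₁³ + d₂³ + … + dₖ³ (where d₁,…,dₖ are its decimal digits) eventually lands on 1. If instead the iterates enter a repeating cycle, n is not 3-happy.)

494 → 4³ + 9³ + 4³ = 857
857 → 8³ + 5³ + 7³ = 980
980 → 9³ + 8³ + 0³ = 1241
1241 → 1³ + 2³ + 4³ + 1³ = 74
74 → 7³ + 4³ = 407
407 → 4³ + 0³ + 7³ = 407  — 407 already seen; the sequence cycles without reaching 1.

not 3-happy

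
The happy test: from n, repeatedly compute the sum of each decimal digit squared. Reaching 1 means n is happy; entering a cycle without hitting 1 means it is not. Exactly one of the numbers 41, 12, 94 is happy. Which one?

41: 41 → 17 → 50 → 25 → 29 → 85 → 89 → 145 → 42 → 20 → 4 → 16 → 37 → 58 → 89  — repeats 89 (not happy)
12: 12 → 5 → 25 → 29 → 85 → 89 → 145 → 42 → 20 → 4 → 16 → 37 → 58 → 89  — repeats 89 (not happy)
94: 94 → 97 → 130 → 10 → 1  — reaches 1 (happy)

94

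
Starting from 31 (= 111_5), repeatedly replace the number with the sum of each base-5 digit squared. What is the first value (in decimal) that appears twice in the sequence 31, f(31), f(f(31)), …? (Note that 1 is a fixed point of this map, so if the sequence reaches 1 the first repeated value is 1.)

31 = (1,1,1)_5 → 1² + 1² + 1² = 3
3 = (3)_5 → 3² = 9
9 = (1,4)_5 → 1² + 4² = 17
17 = (3,2)_5 → 3² + 2² = 13
13 = (2,3)_5 → 2² + 3² = 13  — 13 already appeared earlier.

13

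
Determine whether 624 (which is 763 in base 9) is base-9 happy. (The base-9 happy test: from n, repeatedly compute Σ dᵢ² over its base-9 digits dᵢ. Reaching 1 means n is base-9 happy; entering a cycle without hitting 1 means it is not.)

624 = (7,6,3)_9 → 7² + 6² + 3² = 49 + 36 + 9 = 94
94 = (1,1,4)_9 → 1² + 1² + 4² = 1 + 1 + 16 = 18
18 = (2,0)_9 → 2² + 0² = 4 + 0 = 4
4 = (4)_9 → 4² = 16
16 = (1,7)_9 → 1² + 7² = 1 + 49 = 50
50 = (5,5)_9 → 5² + 5² = 25 + 25 = 50  — 50 already seen; the sequence cycles without reaching 1.

not base-9 happy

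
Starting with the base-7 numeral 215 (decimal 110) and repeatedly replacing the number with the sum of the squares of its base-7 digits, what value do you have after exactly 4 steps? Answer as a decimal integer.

50

110 = (2,1,5)_7 → 2² + 1² + 5² = 30
30 = (4,2)_7 → 4² + 2² = 20
20 = (2,6)_7 → 2² + 6² = 40
40 = (5,5)_7 → 5² + 5² = 50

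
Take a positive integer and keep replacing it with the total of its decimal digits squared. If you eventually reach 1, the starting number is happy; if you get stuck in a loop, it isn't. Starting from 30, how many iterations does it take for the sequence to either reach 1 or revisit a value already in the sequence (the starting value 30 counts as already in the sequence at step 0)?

13

30 → 3² + 0² = 9 + 0 = 9
9 → 9² = 81
81 → 8² + 1² = 64 + 1 = 65
65 → 6² + 5² = 36 + 25 = 61
61 → 6² + 1² = 36 + 1 = 37
37 → 3² + 7² = 9 + 49 = 58
58 → 5² + 8² = 25 + 64 = 89
89 → 8² + 9² = 64 + 81 = 145
145 → 1² + 4² + 5² = 1 + 16 + 25 = 42
42 → 4² + 2² = 16 + 4 = 20
20 → 2² + 0² = 4 + 0 = 4
4 → 4² = 16
16 → 1² + 6² = 1 + 36 = 37  — 37 repeats.
That took 13 steps.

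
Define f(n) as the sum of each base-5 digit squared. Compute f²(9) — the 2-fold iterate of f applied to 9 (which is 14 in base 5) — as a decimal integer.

9 = (1,4)_5 → 1² + 4² = 1 + 16 = 17
17 = (3,2)_5 → 3² + 2² = 9 + 4 = 13

13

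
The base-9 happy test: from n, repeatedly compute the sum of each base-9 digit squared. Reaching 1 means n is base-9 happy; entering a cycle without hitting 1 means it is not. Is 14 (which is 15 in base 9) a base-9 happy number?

not base-9 happy

14 = (1,5)_9 → 1² + 5² = 26
26 = (2,8)_9 → 2² + 8² = 68
68 = (7,5)_9 → 7² + 5² = 74
74 = (8,2)_9 → 8² + 2² = 68  — 68 already seen; the sequence cycles without reaching 1.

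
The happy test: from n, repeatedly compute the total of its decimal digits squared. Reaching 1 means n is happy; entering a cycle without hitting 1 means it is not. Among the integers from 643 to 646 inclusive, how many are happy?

1

643: 643 → 61 → 37 → 58 → 89 → 145 → 42 → 20 → 4 → 16 → 37  (repeats 37)
644: 644 → 68 → 100 → 1  (reaches 1)
645: 645 → 77 → 98 → 145 → 42 → 20 → 4 → 16 → 37 → 58 → 89 → 145  (repeats 145)
646: 646 → 88 → 128 → 69 → 117 → 51 → 26 → 40 → 16 → 37 → 58 → 89 → 145 → 42 → 20 → 4 → 16  (repeats 16)
happy: 644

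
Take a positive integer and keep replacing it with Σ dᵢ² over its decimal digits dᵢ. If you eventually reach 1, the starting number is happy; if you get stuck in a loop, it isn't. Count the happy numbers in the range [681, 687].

681: 681 → 101 → 2 → 4 → 16 → 37 → 58 → 89 → 145 → 42 → 20 → 4  — not happy
682: 682 → 104 → 17 → 50 → 25 → 29 → 85 → 89 → 145 → 42 → 20 → 4 → 16 → 37 → 58 → 89  — not happy
683: 683 → 109 → 82 → 68 → 100 → 1  — happy
684: 684 → 116 → 38 → 73 → 58 → 89 → 145 → 42 → 20 → 4 → 16 → 37 → 58  — not happy
685: 685 → 125 → 30 → 9 → 81 → 65 → 61 → 37 → 58 → 89 → 145 → 42 → 20 → 4 → 16 → 37  — not happy
686: 686 → 136 → 46 → 52 → 29 → 85 → 89 → 145 → 42 → 20 → 4 → 16 → 37 → 58 → 89  — not happy
687: 687 → 149 → 98 → 145 → 42 → 20 → 4 → 16 → 37 → 58 → 89 → 145  — not happy
happy: 683

1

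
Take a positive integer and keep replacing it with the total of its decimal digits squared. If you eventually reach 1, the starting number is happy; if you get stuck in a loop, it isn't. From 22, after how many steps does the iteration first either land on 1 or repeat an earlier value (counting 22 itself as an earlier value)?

22 → 8
8 → 64
64 → 52
52 → 29
29 → 85
85 → 89
89 → 145
145 → 42
42 → 20
20 → 4
4 → 16
16 → 37
37 → 58
58 → 89  — 89 repeats.
That took 14 steps.

14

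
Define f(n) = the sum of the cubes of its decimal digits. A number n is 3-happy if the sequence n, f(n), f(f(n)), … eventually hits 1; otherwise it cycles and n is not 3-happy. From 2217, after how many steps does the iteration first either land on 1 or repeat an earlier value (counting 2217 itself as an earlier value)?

2217 → 2³ + 2³ + 1³ + 7³ = 8 + 8 + 1 + 343 = 360
360 → 3³ + 6³ + 0³ = 27 + 216 + 0 = 243
243 → 2³ + 4³ + 3³ = 8 + 64 + 27 = 99
99 → 9³ + 9³ = 729 + 729 = 1458
1458 → 1³ + 4³ + 5³ + 8³ = 1 + 64 + 125 + 512 = 702
702 → 7³ + 0³ + 2³ = 343 + 0 + 8 = 351
351 → 3³ + 5³ + 1³ = 27 + 125 + 1 = 153
153 → 1³ + 5³ + 3³ = 1 + 125 + 27 = 153  — 153 repeats.
That took 8 steps.

8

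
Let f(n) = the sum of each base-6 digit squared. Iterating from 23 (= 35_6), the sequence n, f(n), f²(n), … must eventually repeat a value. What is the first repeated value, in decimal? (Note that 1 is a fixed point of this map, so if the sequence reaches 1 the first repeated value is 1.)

23 = (3,5)_6 → 3² + 5² = 9 + 25 = 34
34 = (5,4)_6 → 5² + 4² = 25 + 16 = 41
41 = (1,0,5)_6 → 1² + 0² + 5² = 1 + 0 + 25 = 26
26 = (4,2)_6 → 4² + 2² = 16 + 4 = 20
20 = (3,2)_6 → 3² + 2² = 9 + 4 = 13
13 = (2,1)_6 → 2² + 1² = 4 + 1 = 5
5 = (5)_6 → 5² = 25
25 = (4,1)_6 → 4² + 1² = 16 + 1 = 17
17 = (2,5)_6 → 2² + 5² = 4 + 25 = 29
29 = (4,5)_6 → 4² + 5² = 16 + 25 = 41  — 41 already appeared earlier.

41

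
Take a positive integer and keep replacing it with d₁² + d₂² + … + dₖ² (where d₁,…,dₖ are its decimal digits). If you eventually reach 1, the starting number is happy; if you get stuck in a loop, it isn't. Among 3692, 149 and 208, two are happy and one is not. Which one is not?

3692: 3692 → 130 → 10 → 1  — reaches 1 (happy)
149: 149 → 98 → 145 → 42 → 20 → 4 → 16 → 37 → 58 → 89 → 145  — repeats 145 (not happy)
208: 208 → 68 → 100 → 1  — reaches 1 (happy)

149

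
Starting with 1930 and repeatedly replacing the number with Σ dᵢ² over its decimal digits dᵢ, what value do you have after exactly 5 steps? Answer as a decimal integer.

1930 → 91
91 → 82
82 → 68
68 → 100
100 → 1

1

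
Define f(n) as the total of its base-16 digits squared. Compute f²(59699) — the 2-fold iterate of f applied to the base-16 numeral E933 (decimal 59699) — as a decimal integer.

54

59699 = (14,9,3,3)_16 → 14² + 9² + 3² + 3² = 196 + 81 + 9 + 9 = 295
295 = (1,2,7)_16 → 1² + 2² + 7² = 1 + 4 + 49 = 54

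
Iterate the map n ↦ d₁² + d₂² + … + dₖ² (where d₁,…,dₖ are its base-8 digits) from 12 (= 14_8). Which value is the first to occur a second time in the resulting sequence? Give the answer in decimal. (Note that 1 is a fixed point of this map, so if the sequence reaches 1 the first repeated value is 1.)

5

12 = (1,4)_8 → 1² + 4² = 1 + 16 = 17
17 = (2,1)_8 → 2² + 1² = 4 + 1 = 5
5 = (5)_8 → 5² = 25
25 = (3,1)_8 → 3² + 1² = 9 + 1 = 10
10 = (1,2)_8 → 1² + 2² = 1 + 4 = 5  — 5 already appeared earlier.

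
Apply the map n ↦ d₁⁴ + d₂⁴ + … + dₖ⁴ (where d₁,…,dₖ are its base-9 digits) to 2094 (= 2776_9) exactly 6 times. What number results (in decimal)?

4098

2094 = (2,7,7,6)_9 → 6114
6114 = (8,3,4,3)_9 → 4514
4514 = (6,1,6,5)_9 → 3218
3218 = (4,3,6,5)_9 → 2258
2258 = (3,0,7,8)_9 → 6578
6578 = (1,0,0,1,8)_9 → 4098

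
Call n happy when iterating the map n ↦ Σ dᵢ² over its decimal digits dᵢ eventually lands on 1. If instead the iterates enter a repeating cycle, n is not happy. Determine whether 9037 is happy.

happy

9037 → 139
139 → 91
91 → 82
82 → 68
68 → 100
100 → 1  — reached 1.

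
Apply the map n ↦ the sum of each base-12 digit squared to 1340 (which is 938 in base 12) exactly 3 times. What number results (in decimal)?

89

1340 = (9,3,8)_12 → 9² + 3² + 8² = 81 + 9 + 64 = 154
154 = (1,0,10)_12 → 1² + 0² + 10² = 1 + 0 + 100 = 101
101 = (8,5)_12 → 8² + 5² = 64 + 25 = 89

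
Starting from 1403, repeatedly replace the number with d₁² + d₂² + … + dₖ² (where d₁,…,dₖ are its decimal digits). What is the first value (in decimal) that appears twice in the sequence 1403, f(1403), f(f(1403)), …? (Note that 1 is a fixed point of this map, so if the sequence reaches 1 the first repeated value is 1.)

1403 → 1² + 4² + 0² + 3² = 1 + 16 + 0 + 9 = 26
26 → 2² + 6² = 4 + 36 = 40
40 → 4² + 0² = 16 + 0 = 16
16 → 1² + 6² = 1 + 36 = 37
37 → 3² + 7² = 9 + 49 = 58
58 → 5² + 8² = 25 + 64 = 89
89 → 8² + 9² = 64 + 81 = 145
145 → 1² + 4² + 5² = 1 + 16 + 25 = 42
42 → 4² + 2² = 16 + 4 = 20
20 → 2² + 0² = 4 + 0 = 4
4 → 4² = 16  — 16 already appeared earlier.

16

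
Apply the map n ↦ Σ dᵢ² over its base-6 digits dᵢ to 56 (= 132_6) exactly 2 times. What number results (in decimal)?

56 = (1,3,2)_6 → 14
14 = (2,2)_6 → 8

8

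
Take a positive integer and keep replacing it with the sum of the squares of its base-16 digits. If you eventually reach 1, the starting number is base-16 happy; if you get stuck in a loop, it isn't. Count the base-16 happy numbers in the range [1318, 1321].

2

1318: 1318 → 65 → 17 → 2 → 4 → 16 → 1  (reaches 1)
1319: 1319 → 78 → 212 → 185 → 202 → 244 → 241 → 226 → 200 → 208 → 169 → 181 → 146 → 85 → 50 → 13 → 169  (repeats 169)
1320: 1320 → 93 → 194 → 148 → 97 → 37 → 29 → 170 → 200 → 208 → 169 → 181 → 146 → 85 → 50 → 13 → 169  (repeats 169)
1321: 1321 → 110 → 232 → 260 → 17 → 2 → 4 → 16 → 1  (reaches 1)
base-16 happy: 1318, 1321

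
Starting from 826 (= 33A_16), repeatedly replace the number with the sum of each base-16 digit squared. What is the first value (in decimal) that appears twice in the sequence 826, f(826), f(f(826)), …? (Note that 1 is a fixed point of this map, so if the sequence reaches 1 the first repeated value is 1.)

826 = (3,3,10)_16 → 3² + 3² + 10² = 118
118 = (7,6)_16 → 7² + 6² = 85
85 = (5,5)_16 → 5² + 5² = 50
50 = (3,2)_16 → 3² + 2² = 13
13 = (13)_16 → 13² = 169
169 = (10,9)_16 → 10² + 9² = 181
181 = (11,5)_16 → 11² + 5² = 146
146 = (9,2)_16 → 9² + 2² = 85  — 85 already appeared earlier.

85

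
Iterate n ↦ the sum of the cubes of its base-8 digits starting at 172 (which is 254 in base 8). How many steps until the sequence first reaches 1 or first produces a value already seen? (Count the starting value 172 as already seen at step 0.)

11

172 = (2,5,4)_8 → 2³ + 5³ + 4³ = 8 + 125 + 64 = 197
197 = (3,0,5)_8 → 3³ + 0³ + 5³ = 27 + 0 + 125 = 152
152 = (2,3,0)_8 → 2³ + 3³ + 0³ = 8 + 27 + 0 = 35
35 = (4,3)_8 → 4³ + 3³ = 64 + 27 = 91
91 = (1,3,3)_8 → 1³ + 3³ + 3³ = 1 + 27 + 27 = 55
55 = (6,7)_8 → 6³ + 7³ = 216 + 343 = 559
559 = (1,0,5,7)_8 → 1³ + 0³ + 5³ + 7³ = 1 + 0 + 125 + 343 = 469
469 = (7,2,5)_8 → 7³ + 2³ + 5³ = 343 + 8 + 125 = 476
476 = (7,3,4)_8 → 7³ + 3³ + 4³ = 343 + 27 + 64 = 434
434 = (6,6,2)_8 → 6³ + 6³ + 2³ = 216 + 216 + 8 = 440
440 = (6,7,0)_8 → 6³ + 7³ + 0³ = 216 + 343 + 0 = 559  — 559 repeats.
That took 11 steps.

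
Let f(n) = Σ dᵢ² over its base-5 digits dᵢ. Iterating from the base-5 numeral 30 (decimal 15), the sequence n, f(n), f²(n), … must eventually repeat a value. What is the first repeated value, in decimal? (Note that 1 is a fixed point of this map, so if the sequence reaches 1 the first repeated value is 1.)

13

15 = (3,0)_5 → 3² + 0² = 9
9 = (1,4)_5 → 1² + 4² = 17
17 = (3,2)_5 → 3² + 2² = 13
13 = (2,3)_5 → 2² + 3² = 13  — 13 already appeared earlier.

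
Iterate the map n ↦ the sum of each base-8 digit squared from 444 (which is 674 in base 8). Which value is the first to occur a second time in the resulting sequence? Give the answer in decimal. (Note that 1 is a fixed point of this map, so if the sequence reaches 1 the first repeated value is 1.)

20

444 = (6,7,4)_8 → 101
101 = (1,4,5)_8 → 42
42 = (5,2)_8 → 29
29 = (3,5)_8 → 34
34 = (4,2)_8 → 20
20 = (2,4)_8 → 20  — 20 already appeared earlier.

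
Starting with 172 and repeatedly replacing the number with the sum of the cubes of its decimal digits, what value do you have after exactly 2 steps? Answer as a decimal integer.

172 → 1³ + 7³ + 2³ = 352
352 → 3³ + 5³ + 2³ = 160

160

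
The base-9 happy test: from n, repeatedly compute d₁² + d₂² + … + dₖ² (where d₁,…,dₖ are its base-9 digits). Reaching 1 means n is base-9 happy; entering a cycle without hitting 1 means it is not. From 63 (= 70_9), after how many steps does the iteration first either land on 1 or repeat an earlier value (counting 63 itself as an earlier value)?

3

63 = (7,0)_9 → 7² + 0² = 49
49 = (5,4)_9 → 5² + 4² = 41
41 = (4,5)_9 → 4² + 5² = 41  — 41 repeats.
That took 3 steps.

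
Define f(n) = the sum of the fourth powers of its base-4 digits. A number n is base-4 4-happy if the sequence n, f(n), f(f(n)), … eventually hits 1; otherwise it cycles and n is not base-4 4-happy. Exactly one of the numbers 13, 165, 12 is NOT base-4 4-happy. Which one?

12

13: 13 → 82 → 18 → 17 → 2 → 16 → 1  — reaches 1 (base-4 4-happy)
165: 165 → 34 → 32 → 16 → 1  — reaches 1 (base-4 4-happy)
12: 12 → 81 → 3 → 81  — repeats 81 (not base-4 4-happy)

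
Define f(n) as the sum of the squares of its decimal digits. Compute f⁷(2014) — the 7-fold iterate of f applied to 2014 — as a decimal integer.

145

2014 → 21
21 → 5
5 → 25
25 → 29
29 → 85
85 → 89
89 → 145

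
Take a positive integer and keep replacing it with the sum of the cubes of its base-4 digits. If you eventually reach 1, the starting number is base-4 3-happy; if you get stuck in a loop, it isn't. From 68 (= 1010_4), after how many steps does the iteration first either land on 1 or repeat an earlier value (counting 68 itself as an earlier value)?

3

68 = (1,0,1,0)_4 → 1³ + 0³ + 1³ + 0³ = 1 + 0 + 1 + 0 = 2
2 = (2)_4 → 2³ = 8
8 = (2,0)_4 → 2³ + 0³ = 8 + 0 = 8  — 8 repeats.
That took 3 steps.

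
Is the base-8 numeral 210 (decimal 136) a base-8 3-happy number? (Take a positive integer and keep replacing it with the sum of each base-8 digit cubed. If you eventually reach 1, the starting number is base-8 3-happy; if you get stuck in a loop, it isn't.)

base-8 3-happy

136 = (2,1,0)_8 → 2³ + 1³ + 0³ = 9
9 = (1,1)_8 → 1³ + 1³ = 2
2 = (2)_8 → 2³ = 8
8 = (1,0)_8 → 1³ + 0³ = 1  — reached 1.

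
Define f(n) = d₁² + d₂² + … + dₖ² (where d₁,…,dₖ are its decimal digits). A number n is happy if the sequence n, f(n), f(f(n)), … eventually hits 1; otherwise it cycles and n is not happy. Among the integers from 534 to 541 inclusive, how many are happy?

1

534: 534 → 50 → 25 → 29 → 85 → 89 → 145 → 42 → 20 → 4 → 16 → 37 → 58 → 89  — not happy
535: 535 → 59 → 106 → 37 → 58 → 89 → 145 → 42 → 20 → 4 → 16 → 37  — not happy
536: 536 → 70 → 49 → 97 → 130 → 10 → 1  — happy
537: 537 → 83 → 73 → 58 → 89 → 145 → 42 → 20 → 4 → 16 → 37 → 58  — not happy
538: 538 → 98 → 145 → 42 → 20 → 4 → 16 → 37 → 58 → 89 → 145  — not happy
539: 539 → 115 → 27 → 53 → 34 → 25 → 29 → 85 → 89 → 145 → 42 → 20 → 4 → 16 → 37 → 58 → 89  — not happy
540: 540 → 41 → 17 → 50 → 25 → 29 → 85 → 89 → 145 → 42 → 20 → 4 → 16 → 37 → 58 → 89  — not happy
541: 541 → 42 → 20 → 4 → 16 → 37 → 58 → 89 → 145 → 42  — not happy
happy: 536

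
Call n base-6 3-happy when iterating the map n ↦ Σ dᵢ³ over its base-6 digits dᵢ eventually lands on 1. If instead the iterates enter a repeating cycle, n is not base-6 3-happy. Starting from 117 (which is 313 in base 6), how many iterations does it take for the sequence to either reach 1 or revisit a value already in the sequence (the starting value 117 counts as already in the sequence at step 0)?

11

117 = (3,1,3)_6 → 3³ + 1³ + 3³ = 27 + 1 + 27 = 55
55 = (1,3,1)_6 → 1³ + 3³ + 1³ = 1 + 27 + 1 = 29
29 = (4,5)_6 → 4³ + 5³ = 64 + 125 = 189
189 = (5,1,3)_6 → 5³ + 1³ + 3³ = 125 + 1 + 27 = 153
153 = (4,1,3)_6 → 4³ + 1³ + 3³ = 64 + 1 + 27 = 92
92 = (2,3,2)_6 → 2³ + 3³ + 2³ = 8 + 27 + 8 = 43
43 = (1,1,1)_6 → 1³ + 1³ + 1³ = 1 + 1 + 1 = 3
3 = (3)_6 → 3³ = 27
27 = (4,3)_6 → 4³ + 3³ = 64 + 27 = 91
91 = (2,3,1)_6 → 2³ + 3³ + 1³ = 8 + 27 + 1 = 36
36 = (1,0,0)_6 → 1³ + 0³ + 0³ = 1 + 0 + 0 = 1  — reached 1.
That took 11 steps.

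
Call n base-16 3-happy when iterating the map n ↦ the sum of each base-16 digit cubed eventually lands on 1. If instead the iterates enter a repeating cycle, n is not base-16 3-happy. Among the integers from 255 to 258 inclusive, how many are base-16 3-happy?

255: 255 → 6750 → 3870 → 6120 → 3600 → 2745 → 3060 → 4770 → 1017 → 4131 → 36 → 72 → 576 → 72  — not base-16 3-happy
256: 256 → 1  — base-16 3-happy
257: 257 → 2 → 8 → 512 → 8  — not base-16 3-happy
258: 258 → 9 → 729 → 2934 → 1890 → 567 → 378 → 1344 → 189 → 3528 → 4437 → 252 → 5103 → 6147 → 540 → 1737 → 2673 → 1344  — not base-16 3-happy
base-16 3-happy: 256

1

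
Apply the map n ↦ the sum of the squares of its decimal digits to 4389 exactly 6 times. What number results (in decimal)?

89

4389 → 170
170 → 50
50 → 25
25 → 29
29 → 85
85 → 89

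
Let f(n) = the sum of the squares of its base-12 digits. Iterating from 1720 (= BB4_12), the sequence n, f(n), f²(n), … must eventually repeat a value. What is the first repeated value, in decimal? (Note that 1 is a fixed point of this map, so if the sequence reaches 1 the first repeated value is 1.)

1720 = (11,11,4)_12 → 258
258 = (1,9,6)_12 → 118
118 = (9,10)_12 → 181
181 = (1,3,1)_12 → 11
11 = (11)_12 → 121
121 = (10,1)_12 → 101
101 = (8,5)_12 → 89
89 = (7,5)_12 → 74
74 = (6,2)_12 → 40
40 = (3,4)_12 → 25
25 = (2,1)_12 → 5
5 = (5)_12 → 25  — 25 already appeared earlier.

25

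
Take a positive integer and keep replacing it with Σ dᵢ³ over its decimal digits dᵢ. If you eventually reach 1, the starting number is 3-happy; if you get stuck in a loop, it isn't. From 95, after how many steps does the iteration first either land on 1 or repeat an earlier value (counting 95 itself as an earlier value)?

11

95 → 9³ + 5³ = 854
854 → 8³ + 5³ + 4³ = 701
701 → 7³ + 0³ + 1³ = 344
344 → 3³ + 4³ + 4³ = 155
155 → 1³ + 5³ + 5³ = 251
251 → 2³ + 5³ + 1³ = 134
134 → 1³ + 3³ + 4³ = 92
92 → 9³ + 2³ = 737
737 → 7³ + 3³ + 7³ = 713
713 → 7³ + 1³ + 3³ = 371
371 → 3³ + 7³ + 1³ = 371  — 371 repeats.
That took 11 steps.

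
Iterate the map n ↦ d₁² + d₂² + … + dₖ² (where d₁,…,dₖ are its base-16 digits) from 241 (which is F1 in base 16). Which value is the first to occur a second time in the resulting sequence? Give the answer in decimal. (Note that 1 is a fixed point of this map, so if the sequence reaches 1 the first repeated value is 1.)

169

241 = (15,1)_16 → 15² + 1² = 225 + 1 = 226
226 = (14,2)_16 → 14² + 2² = 196 + 4 = 200
200 = (12,8)_16 → 12² + 8² = 144 + 64 = 208
208 = (13,0)_16 → 13² + 0² = 169 + 0 = 169
169 = (10,9)_16 → 10² + 9² = 100 + 81 = 181
181 = (11,5)_16 → 11² + 5² = 121 + 25 = 146
146 = (9,2)_16 → 9² + 2² = 81 + 4 = 85
85 = (5,5)_16 → 5² + 5² = 25 + 25 = 50
50 = (3,2)_16 → 3² + 2² = 9 + 4 = 13
13 = (13)_16 → 13² = 169  — 169 already appeared earlier.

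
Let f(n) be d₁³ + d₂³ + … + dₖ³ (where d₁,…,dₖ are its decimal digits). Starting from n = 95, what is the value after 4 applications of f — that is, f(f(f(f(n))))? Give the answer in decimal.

95 → 9³ + 5³ = 729 + 125 = 854
854 → 8³ + 5³ + 4³ = 512 + 125 + 64 = 701
701 → 7³ + 0³ + 1³ = 343 + 0 + 1 = 344
344 → 3³ + 4³ + 4³ = 27 + 64 + 64 = 155

155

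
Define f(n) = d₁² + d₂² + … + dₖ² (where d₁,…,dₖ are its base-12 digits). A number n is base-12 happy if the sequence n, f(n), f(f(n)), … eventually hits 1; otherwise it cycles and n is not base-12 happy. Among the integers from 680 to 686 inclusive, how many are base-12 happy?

680: 680 → 144 → 1  — base-12 happy
681: 681 → 161 → 27 → 13 → 2 → 4 → 16 → 17 → 26 → 8 → 64 → 41 → 34 → 104 → 128 → 164 → 66 → 61 → 26  — not base-12 happy
682: 682 → 180 → 10 → 100 → 80 → 100  — not base-12 happy
683: 683 → 201 → 98 → 68 → 89 → 74 → 40 → 25 → 5 → 25  — not base-12 happy
684: 684 → 97 → 65 → 50 → 20 → 65  — not base-12 happy
685: 685 → 98 → 68 → 89 → 74 → 40 → 25 → 5 → 25  — not base-12 happy
686: 686 → 101 → 89 → 74 → 40 → 25 → 5 → 25  — not base-12 happy
base-12 happy: 680

1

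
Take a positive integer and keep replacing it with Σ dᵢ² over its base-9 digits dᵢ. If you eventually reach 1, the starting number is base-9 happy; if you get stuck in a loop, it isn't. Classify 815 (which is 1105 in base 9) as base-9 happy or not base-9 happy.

815 = (1,1,0,5)_9 → 1² + 1² + 0² + 5² = 27
27 = (3,0)_9 → 3² + 0² = 9
9 = (1,0)_9 → 1² + 0² = 1  — reached 1.

base-9 happy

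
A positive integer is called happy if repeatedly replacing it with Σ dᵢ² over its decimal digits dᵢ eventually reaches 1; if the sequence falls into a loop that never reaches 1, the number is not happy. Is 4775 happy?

4775 → 4² + 7² + 7² + 5² = 139
139 → 1² + 3² + 9² = 91
91 → 9² + 1² = 82
82 → 8² + 2² = 68
68 → 6² + 8² = 100
100 → 1² + 0² + 0² = 1  — reached 1.

happy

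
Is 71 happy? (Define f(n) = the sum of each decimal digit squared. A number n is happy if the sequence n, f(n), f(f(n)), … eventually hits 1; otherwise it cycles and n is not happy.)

not happy

71 → 7² + 1² = 49 + 1 = 50
50 → 5² + 0² = 25 + 0 = 25
25 → 2² + 5² = 4 + 25 = 29
29 → 2² + 9² = 4 + 81 = 85
85 → 8² + 5² = 64 + 25 = 89
89 → 8² + 9² = 64 + 81 = 145
145 → 1² + 4² + 5² = 1 + 16 + 25 = 42
42 → 4² + 2² = 16 + 4 = 20
20 → 2² + 0² = 4 + 0 = 4
4 → 4² = 16
16 → 1² + 6² = 1 + 36 = 37
37 → 3² + 7² = 9 + 49 = 58
58 → 5² + 8² = 25 + 64 = 89  — 89 already seen; the sequence cycles without reaching 1.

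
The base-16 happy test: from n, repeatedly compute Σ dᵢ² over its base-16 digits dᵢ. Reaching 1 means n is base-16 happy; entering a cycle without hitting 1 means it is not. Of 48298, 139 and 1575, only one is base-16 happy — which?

1575

48298: 48298 → 465 → 171 → 221 → 338 → 30 → 197 → 169 → 181 → 146 → 85 → 50 → 13 → 169  — repeats 169 (not base-16 happy)
139: 139 → 185 → 202 → 244 → 241 → 226 → 200 → 208 → 169 → 181 → 146 → 85 → 50 → 13 → 169  — repeats 169 (not base-16 happy)
1575: 1575 → 89 → 106 → 136 → 128 → 64 → 16 → 1  — reaches 1 (base-16 happy)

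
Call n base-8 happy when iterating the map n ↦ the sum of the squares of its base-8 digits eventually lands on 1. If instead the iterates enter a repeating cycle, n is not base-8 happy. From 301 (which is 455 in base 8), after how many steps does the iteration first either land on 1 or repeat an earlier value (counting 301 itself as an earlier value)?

5

301 = (4,5,5)_8 → 4² + 5² + 5² = 16 + 25 + 25 = 66
66 = (1,0,2)_8 → 1² + 0² + 2² = 1 + 0 + 4 = 5
5 = (5)_8 → 5² = 25
25 = (3,1)_8 → 3² + 1² = 9 + 1 = 10
10 = (1,2)_8 → 1² + 2² = 1 + 4 = 5  — 5 repeats.
That took 5 steps.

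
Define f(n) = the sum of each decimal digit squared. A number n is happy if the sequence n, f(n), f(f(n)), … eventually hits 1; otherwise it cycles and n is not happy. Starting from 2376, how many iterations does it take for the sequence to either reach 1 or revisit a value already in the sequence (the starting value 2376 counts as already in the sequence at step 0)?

10

2376 → 2² + 3² + 7² + 6² = 4 + 9 + 49 + 36 = 98
98 → 9² + 8² = 81 + 64 = 145
145 → 1² + 4² + 5² = 1 + 16 + 25 = 42
42 → 4² + 2² = 16 + 4 = 20
20 → 2² + 0² = 4 + 0 = 4
4 → 4² = 16
16 → 1² + 6² = 1 + 36 = 37
37 → 3² + 7² = 9 + 49 = 58
58 → 5² + 8² = 25 + 64 = 89
89 → 8² + 9² = 64 + 81 = 145  — 145 repeats.
That took 10 steps.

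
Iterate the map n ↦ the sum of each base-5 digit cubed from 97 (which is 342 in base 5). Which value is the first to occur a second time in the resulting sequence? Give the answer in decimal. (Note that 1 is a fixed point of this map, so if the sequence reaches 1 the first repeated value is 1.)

97 = (3,4,2)_5 → 99
99 = (3,4,4)_5 → 155
155 = (1,1,1,0)_5 → 3
3 = (3)_5 → 27
27 = (1,0,2)_5 → 9
9 = (1,4)_5 → 65
65 = (2,3,0)_5 → 35
35 = (1,2,0)_5 → 9  — 9 already appeared earlier.

9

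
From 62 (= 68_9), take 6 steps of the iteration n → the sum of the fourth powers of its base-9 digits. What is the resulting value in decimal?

62 = (6,8)_9 → 6⁴ + 8⁴ = 1296 + 4096 = 5392
5392 = (7,3,5,1)_9 → 7⁴ + 3⁴ + 5⁴ + 1⁴ = 2401 + 81 + 625 + 1 = 3108
3108 = (4,2,3,3)_9 → 4⁴ + 2⁴ + 3⁴ + 3⁴ = 256 + 16 + 81 + 81 = 434
434 = (5,3,2)_9 → 5⁴ + 3⁴ + 2⁴ = 625 + 81 + 16 = 722
722 = (8,8,2)_9 → 8⁴ + 8⁴ + 2⁴ = 4096 + 4096 + 16 = 8208
8208 = (1,2,2,3,0)_9 → 1⁴ + 2⁴ + 2⁴ + 3⁴ + 0⁴ = 1 + 16 + 16 + 81 + 0 = 114

114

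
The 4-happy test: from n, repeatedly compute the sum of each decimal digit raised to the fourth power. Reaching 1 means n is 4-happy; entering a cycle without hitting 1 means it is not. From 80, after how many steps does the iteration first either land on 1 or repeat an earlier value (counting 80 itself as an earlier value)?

80 → 8⁴ + 0⁴ = 4096
4096 → 4⁴ + 0⁴ + 9⁴ + 6⁴ = 8113
8113 → 8⁴ + 1⁴ + 1⁴ + 3⁴ = 4179
4179 → 4⁴ + 1⁴ + 7⁴ + 9⁴ = 9219
9219 → 9⁴ + 2⁴ + 1⁴ + 9⁴ = 13139
13139 → 1⁴ + 3⁴ + 1⁴ + 3⁴ + 9⁴ = 6725
6725 → 6⁴ + 7⁴ + 2⁴ + 5⁴ = 4338
4338 → 4⁴ + 3⁴ + 3⁴ + 8⁴ = 4514
4514 → 4⁴ + 5⁴ + 1⁴ + 4⁴ = 1138
1138 → 1⁴ + 1⁴ + 3⁴ + 8⁴ = 4179  — 4179 repeats.
That took 10 steps.

10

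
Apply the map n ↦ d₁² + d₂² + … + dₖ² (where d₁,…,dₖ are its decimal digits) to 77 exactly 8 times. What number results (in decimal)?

77 → 7² + 7² = 98
98 → 9² + 8² = 145
145 → 1² + 4² + 5² = 42
42 → 4² + 2² = 20
20 → 2² + 0² = 4
4 → 4² = 16
16 → 1² + 6² = 37
37 → 3² + 7² = 58

58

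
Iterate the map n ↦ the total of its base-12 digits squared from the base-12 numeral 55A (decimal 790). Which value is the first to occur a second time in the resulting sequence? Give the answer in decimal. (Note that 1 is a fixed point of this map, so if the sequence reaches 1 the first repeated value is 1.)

100

790 = (5,5,10)_12 → 150
150 = (1,0,6)_12 → 37
37 = (3,1)_12 → 10
10 = (10)_12 → 100
100 = (8,4)_12 → 80
80 = (6,8)_12 → 100  — 100 already appeared earlier.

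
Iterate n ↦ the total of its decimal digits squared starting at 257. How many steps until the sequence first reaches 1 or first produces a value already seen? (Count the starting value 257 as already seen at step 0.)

257 → 2² + 5² + 7² = 78
78 → 7² + 8² = 113
113 → 1² + 1² + 3² = 11
11 → 1² + 1² = 2
2 → 2² = 4
4 → 4² = 16
16 → 1² + 6² = 37
37 → 3² + 7² = 58
58 → 5² + 8² = 89
89 → 8² + 9² = 145
145 → 1² + 4² + 5² = 42
42 → 4² + 2² = 20
20 → 2² + 0² = 4  — 4 repeats.
That took 13 steps.

13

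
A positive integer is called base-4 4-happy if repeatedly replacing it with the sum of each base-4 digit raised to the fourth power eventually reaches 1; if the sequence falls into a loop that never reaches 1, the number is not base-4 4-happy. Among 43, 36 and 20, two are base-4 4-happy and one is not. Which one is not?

43: 43 → 113 → 83 → 83  — repeats 83 (not base-4 4-happy)
36: 36 → 17 → 2 → 16 → 1  — reaches 1 (base-4 4-happy)
20: 20 → 2 → 16 → 1  — reaches 1 (base-4 4-happy)

43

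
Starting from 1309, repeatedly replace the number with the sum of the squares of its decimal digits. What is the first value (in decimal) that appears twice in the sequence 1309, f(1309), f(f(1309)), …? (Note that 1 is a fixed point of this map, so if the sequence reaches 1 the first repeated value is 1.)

1309 → 91
91 → 82
82 → 68
68 → 100
100 → 1  — reached the fixed point 1.
1 → 1, so 1 is the first repeated value.

1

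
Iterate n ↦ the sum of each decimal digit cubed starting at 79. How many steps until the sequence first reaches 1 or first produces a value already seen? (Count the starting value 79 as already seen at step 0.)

5

79 → 1072
1072 → 352
352 → 160
160 → 217
217 → 352  — 352 repeats.
That took 5 steps.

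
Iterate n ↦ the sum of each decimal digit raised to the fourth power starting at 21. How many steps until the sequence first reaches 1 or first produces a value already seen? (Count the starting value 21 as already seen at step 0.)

21 → 17
17 → 2402
2402 → 288
288 → 8208
8208 → 8208  — 8208 repeats.
That took 5 steps.

5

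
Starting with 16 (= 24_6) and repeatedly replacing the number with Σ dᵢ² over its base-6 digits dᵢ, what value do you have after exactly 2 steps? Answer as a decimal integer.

16 = (2,4)_6 → 2² + 4² = 4 + 16 = 20
20 = (3,2)_6 → 3² + 2² = 9 + 4 = 13

13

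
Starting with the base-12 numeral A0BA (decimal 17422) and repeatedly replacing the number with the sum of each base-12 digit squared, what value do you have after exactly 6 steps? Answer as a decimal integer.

17422 = (10,0,11,10)_12 → 10² + 0² + 11² + 10² = 321
321 = (2,2,9)_12 → 2² + 2² + 9² = 89
89 = (7,5)_12 → 7² + 5² = 74
74 = (6,2)_12 → 6² + 2² = 40
40 = (3,4)_12 → 3² + 4² = 25
25 = (2,1)_12 → 2² + 1² = 5

5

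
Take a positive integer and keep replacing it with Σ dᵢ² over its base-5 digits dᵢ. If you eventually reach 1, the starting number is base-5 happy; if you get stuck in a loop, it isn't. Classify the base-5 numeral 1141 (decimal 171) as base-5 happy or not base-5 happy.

base-5 happy

171 = (1,1,4,1)_5 → 1² + 1² + 4² + 1² = 19
19 = (3,4)_5 → 3² + 4² = 25
25 = (1,0,0)_5 → 1² + 0² + 0² = 1  — reached 1.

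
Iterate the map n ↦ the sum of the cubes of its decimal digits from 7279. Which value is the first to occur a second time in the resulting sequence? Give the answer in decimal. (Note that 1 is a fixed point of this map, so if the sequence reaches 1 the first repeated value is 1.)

7279 → 7³ + 2³ + 7³ + 9³ = 1423
1423 → 1³ + 4³ + 2³ + 3³ = 100
100 → 1³ + 0³ + 0³ = 1  — reached the fixed point 1.
1 → 1, so 1 is the first repeated value.

1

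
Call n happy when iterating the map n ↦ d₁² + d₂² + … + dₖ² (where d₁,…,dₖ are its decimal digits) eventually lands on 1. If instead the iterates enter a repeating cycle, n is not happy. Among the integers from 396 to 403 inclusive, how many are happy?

1

396: 396 → 126 → 41 → 17 → 50 → 25 → 29 → 85 → 89 → 145 → 42 → 20 → 4 → 16 → 37 → 58 → 89  — not happy
397: 397 → 139 → 91 → 82 → 68 → 100 → 1  — happy
398: 398 → 154 → 42 → 20 → 4 → 16 → 37 → 58 → 89 → 145 → 42  — not happy
399: 399 → 171 → 51 → 26 → 40 → 16 → 37 → 58 → 89 → 145 → 42 → 20 → 4 → 16  — not happy
400: 400 → 16 → 37 → 58 → 89 → 145 → 42 → 20 → 4 → 16  — not happy
401: 401 → 17 → 50 → 25 → 29 → 85 → 89 → 145 → 42 → 20 → 4 → 16 → 37 → 58 → 89  — not happy
402: 402 → 20 → 4 → 16 → 37 → 58 → 89 → 145 → 42 → 20  — not happy
403: 403 → 25 → 29 → 85 → 89 → 145 → 42 → 20 → 4 → 16 → 37 → 58 → 89  — not happy
happy: 397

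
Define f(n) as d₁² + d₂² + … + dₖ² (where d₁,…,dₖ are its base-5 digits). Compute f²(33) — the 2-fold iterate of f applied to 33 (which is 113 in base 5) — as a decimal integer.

5

33 = (1,1,3)_5 → 1² + 1² + 3² = 11
11 = (2,1)_5 → 2² + 1² = 5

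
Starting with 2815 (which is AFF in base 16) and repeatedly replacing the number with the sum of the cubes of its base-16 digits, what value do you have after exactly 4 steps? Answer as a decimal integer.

2815 = (10,15,15)_16 → 10³ + 15³ + 15³ = 7750
7750 = (1,14,4,6)_16 → 1³ + 14³ + 4³ + 6³ = 3025
3025 = (11,13,1)_16 → 11³ + 13³ + 1³ = 3529
3529 = (13,12,9)_16 → 13³ + 12³ + 9³ = 4654

4654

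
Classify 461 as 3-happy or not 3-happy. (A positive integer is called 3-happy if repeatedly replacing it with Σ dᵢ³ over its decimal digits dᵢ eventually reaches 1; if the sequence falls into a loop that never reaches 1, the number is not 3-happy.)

not 3-happy

461 → 4³ + 6³ + 1³ = 281
281 → 2³ + 8³ + 1³ = 521
521 → 5³ + 2³ + 1³ = 134
134 → 1³ + 3³ + 4³ = 92
92 → 9³ + 2³ = 737
737 → 7³ + 3³ + 7³ = 713
713 → 7³ + 1³ + 3³ = 371
371 → 3³ + 7³ + 1³ = 371  — 371 already seen; the sequence cycles without reaching 1.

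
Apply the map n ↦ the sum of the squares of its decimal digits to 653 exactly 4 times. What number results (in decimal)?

130

653 → 70
70 → 49
49 → 97
97 → 130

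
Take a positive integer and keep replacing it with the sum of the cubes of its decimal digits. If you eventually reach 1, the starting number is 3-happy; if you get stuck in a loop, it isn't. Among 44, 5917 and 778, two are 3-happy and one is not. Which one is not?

44

44: 44 → 128 → 521 → 134 → 92 → 737 → 713 → 371 → 371  — repeats 371 (not 3-happy)
5917: 5917 → 1198 → 1243 → 100 → 1  — reaches 1 (3-happy)
778: 778 → 1198 → 1243 → 100 → 1  — reaches 1 (3-happy)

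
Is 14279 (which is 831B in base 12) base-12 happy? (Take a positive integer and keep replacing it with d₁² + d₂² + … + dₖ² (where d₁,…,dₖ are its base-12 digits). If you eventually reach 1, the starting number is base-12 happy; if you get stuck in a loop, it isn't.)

14279 = (8,3,1,11)_12 → 8² + 3² + 1² + 11² = 64 + 9 + 1 + 121 = 195
195 = (1,4,3)_12 → 1² + 4² + 3² = 1 + 16 + 9 = 26
26 = (2,2)_12 → 2² + 2² = 4 + 4 = 8
8 = (8)_12 → 8² = 64
64 = (5,4)_12 → 5² + 4² = 25 + 16 = 41
41 = (3,5)_12 → 3² + 5² = 9 + 25 = 34
34 = (2,10)_12 → 2² + 10² = 4 + 100 = 104
104 = (8,8)_12 → 8² + 8² = 64 + 64 = 128
128 = (10,8)_12 → 10² + 8² = 100 + 64 = 164
164 = (1,1,8)_12 → 1² + 1² + 8² = 1 + 1 + 64 = 66
66 = (5,6)_12 → 5² + 6² = 25 + 36 = 61
61 = (5,1)_12 → 5² + 1² = 25 + 1 = 26  — 26 already seen; the sequence cycles without reaching 1.

not base-12 happy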